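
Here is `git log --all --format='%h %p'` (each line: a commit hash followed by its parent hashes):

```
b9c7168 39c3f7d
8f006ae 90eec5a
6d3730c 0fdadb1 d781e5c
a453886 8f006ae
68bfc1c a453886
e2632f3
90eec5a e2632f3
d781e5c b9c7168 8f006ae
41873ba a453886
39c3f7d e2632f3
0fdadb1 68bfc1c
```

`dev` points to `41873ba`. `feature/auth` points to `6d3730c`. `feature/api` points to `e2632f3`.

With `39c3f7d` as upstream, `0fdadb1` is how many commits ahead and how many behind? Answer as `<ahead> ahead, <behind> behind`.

Reachable from 0fdadb1: {0fdadb1, 68bfc1c, 8f006ae, 90eec5a, a453886, e2632f3}.
Reachable from 39c3f7d: {39c3f7d, e2632f3}.
Only in 0fdadb1's history (ahead): {0fdadb1, 68bfc1c, 8f006ae, 90eec5a, a453886} — 5.
Only in 39c3f7d's history (behind): {39c3f7d} — 1.

5 ahead, 1 behind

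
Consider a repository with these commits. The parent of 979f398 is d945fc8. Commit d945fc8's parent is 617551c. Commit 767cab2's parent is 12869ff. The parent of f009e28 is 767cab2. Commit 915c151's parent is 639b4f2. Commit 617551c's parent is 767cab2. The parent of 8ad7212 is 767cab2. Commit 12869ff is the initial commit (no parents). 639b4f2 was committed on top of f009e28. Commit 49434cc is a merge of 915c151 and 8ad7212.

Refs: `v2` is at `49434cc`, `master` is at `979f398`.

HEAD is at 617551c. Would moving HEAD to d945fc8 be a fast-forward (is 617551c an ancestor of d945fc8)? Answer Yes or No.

A fast-forward from 617551c to d945fc8 is possible iff 617551c is an ancestor of d945fc8.
Ancestors of d945fc8: {12869ff, 617551c, 767cab2, d945fc8}.
617551c is among them, so fast-forward is possible.

Yes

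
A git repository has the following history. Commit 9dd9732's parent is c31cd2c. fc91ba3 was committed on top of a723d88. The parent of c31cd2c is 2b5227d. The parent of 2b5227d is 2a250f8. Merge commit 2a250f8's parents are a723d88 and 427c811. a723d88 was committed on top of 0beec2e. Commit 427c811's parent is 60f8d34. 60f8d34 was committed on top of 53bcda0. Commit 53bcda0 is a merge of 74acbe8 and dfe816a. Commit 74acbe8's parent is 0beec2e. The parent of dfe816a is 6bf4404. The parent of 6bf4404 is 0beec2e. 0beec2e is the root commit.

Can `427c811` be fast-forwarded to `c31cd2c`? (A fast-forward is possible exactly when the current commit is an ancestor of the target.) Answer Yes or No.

Yes

A fast-forward from 427c811 to c31cd2c is possible iff 427c811 is an ancestor of c31cd2c.
Ancestors of c31cd2c: {0beec2e, 2a250f8, 2b5227d, 427c811, 53bcda0, 60f8d34, 6bf4404, 74acbe8, a723d88, c31cd2c, dfe816a}.
427c811 is among them, so fast-forward is possible.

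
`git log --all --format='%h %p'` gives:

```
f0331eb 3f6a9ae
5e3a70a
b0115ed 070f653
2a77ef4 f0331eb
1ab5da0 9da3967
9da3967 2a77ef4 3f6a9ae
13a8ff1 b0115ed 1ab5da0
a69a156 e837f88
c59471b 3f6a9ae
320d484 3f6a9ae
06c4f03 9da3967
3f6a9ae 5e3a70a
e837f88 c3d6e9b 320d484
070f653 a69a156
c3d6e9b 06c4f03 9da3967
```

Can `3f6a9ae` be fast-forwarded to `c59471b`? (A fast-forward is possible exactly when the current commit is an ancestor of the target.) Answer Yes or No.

A fast-forward from 3f6a9ae to c59471b is possible iff 3f6a9ae is an ancestor of c59471b.
Ancestors of c59471b: {3f6a9ae, 5e3a70a, c59471b}.
3f6a9ae is among them, so fast-forward is possible.

Yes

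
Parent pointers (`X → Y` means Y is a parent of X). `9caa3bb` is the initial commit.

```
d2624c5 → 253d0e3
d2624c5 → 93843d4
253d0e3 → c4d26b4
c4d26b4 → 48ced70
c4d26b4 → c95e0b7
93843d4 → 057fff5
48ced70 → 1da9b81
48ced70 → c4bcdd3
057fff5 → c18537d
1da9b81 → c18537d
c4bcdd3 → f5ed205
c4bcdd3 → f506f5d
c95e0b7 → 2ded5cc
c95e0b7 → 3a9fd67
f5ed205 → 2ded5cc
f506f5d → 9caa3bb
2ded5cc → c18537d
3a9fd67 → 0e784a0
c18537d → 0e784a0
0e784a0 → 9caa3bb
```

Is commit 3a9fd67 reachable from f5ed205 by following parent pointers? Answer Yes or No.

Ancestors of f5ed205: {0e784a0, 2ded5cc, 9caa3bb, c18537d, f5ed205}.
3a9fd67 is not in that set, so it is not an ancestor of f5ed205.

No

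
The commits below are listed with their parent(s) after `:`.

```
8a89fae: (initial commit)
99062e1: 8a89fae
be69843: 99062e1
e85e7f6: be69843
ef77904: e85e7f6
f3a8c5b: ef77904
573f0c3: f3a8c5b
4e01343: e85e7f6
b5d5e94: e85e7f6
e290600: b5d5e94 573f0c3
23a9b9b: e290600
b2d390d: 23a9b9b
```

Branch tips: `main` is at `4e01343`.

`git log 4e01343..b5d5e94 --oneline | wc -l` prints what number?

1

Reachable from b5d5e94: {8a89fae, 99062e1, b5d5e94, be69843, e85e7f6}.
Reachable from 4e01343: {4e01343, 8a89fae, 99062e1, be69843, e85e7f6}.
In b5d5e94's history but not 4e01343's: {b5d5e94} — 1 commit.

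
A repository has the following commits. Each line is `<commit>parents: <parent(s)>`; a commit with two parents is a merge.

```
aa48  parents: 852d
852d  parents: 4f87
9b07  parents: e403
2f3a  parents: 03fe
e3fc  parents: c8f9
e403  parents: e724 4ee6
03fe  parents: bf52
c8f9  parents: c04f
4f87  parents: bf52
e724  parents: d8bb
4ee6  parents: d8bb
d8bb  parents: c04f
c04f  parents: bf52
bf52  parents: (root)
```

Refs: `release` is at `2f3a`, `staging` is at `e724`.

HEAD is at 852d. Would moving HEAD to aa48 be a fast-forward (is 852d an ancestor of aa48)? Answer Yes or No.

Yes

A fast-forward from 852d to aa48 is possible iff 852d is an ancestor of aa48.
Ancestors of aa48: {4f87, 852d, aa48, bf52}.
852d is among them, so fast-forward is possible.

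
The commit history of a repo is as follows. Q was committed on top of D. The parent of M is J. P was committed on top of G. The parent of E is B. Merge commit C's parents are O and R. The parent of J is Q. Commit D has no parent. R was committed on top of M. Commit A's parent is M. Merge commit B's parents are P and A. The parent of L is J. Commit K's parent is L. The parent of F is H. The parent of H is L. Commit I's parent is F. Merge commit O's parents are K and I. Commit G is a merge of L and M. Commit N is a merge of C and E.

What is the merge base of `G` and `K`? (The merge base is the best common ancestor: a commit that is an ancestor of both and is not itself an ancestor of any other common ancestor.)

Ancestors of G: {D, G, J, L, M, Q}.
Ancestors of K: {D, J, K, L, Q}.
Common ancestors: {D, J, L, Q}.
Among these, L is not an ancestor of any other common ancestor — it is the merge base.

L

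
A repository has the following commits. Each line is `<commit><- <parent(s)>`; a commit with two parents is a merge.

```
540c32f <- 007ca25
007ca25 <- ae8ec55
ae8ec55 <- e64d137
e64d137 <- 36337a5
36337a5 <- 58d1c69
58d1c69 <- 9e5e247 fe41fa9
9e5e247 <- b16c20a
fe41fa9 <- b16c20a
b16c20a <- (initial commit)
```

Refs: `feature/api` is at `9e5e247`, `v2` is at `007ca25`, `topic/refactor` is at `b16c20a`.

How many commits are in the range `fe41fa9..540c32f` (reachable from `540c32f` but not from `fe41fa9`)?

Reachable from 540c32f: {007ca25, 36337a5, 540c32f, 58d1c69, 9e5e247, ae8ec55, b16c20a, e64d137, fe41fa9}.
Reachable from fe41fa9: {b16c20a, fe41fa9}.
In 540c32f's history but not fe41fa9's: {007ca25, 36337a5, 540c32f, 58d1c69, 9e5e247, ae8ec55, e64d137} — 7 commits.

7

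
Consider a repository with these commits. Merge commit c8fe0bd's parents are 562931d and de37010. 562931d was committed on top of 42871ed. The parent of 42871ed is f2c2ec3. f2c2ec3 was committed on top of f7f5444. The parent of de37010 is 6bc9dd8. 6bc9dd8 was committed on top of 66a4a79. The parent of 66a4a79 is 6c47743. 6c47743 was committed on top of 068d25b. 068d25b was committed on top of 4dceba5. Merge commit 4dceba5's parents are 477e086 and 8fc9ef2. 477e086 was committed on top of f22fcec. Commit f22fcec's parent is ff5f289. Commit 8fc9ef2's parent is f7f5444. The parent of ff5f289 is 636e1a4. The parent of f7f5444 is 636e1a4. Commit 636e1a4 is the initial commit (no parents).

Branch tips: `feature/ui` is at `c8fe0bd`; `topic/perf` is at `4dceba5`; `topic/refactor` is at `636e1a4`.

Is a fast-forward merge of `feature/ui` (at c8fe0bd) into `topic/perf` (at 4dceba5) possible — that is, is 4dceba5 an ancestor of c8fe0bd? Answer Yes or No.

A fast-forward from 4dceba5 to c8fe0bd is possible iff 4dceba5 is an ancestor of c8fe0bd.
Ancestors of c8fe0bd: {068d25b, 42871ed, 477e086, 4dceba5, 562931d, 636e1a4, 66a4a79, 6bc9dd8, 6c47743, 8fc9ef2, c8fe0bd, de37010, f22fcec, f2c2ec3, f7f5444, ff5f289}.
4dceba5 is among them, so fast-forward is possible.

Yes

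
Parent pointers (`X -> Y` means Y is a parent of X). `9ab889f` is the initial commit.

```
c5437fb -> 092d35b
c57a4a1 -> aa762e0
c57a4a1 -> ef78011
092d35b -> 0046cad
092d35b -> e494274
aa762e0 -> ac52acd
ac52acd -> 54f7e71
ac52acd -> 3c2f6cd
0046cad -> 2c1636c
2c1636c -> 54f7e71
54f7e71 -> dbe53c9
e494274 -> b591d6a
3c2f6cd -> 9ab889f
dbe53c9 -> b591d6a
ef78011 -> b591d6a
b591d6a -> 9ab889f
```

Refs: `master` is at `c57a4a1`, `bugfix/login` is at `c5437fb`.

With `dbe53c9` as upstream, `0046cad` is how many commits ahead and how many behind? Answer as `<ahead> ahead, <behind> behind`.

Reachable from 0046cad: {0046cad, 2c1636c, 54f7e71, 9ab889f, b591d6a, dbe53c9}.
Reachable from dbe53c9: {9ab889f, b591d6a, dbe53c9}.
Only in 0046cad's history (ahead): {0046cad, 2c1636c, 54f7e71} — 3.
Only in dbe53c9's history (behind): {} — 0.

3 ahead, 0 behind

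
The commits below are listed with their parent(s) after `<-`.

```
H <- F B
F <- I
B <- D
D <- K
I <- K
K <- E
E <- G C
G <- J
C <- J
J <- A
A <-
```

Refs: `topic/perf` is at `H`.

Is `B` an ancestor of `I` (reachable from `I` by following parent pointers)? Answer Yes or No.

No

Ancestors of I: {A, C, E, G, I, J, K}.
B is not in that set, so it is not an ancestor of I.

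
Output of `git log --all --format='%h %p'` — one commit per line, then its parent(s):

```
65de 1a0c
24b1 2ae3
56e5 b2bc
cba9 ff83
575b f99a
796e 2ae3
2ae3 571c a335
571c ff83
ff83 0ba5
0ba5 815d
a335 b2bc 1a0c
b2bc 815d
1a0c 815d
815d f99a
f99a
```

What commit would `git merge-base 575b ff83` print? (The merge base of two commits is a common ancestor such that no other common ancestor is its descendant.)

Ancestors of 575b: {575b, f99a}.
Ancestors of ff83: {0ba5, 815d, f99a, ff83}.
Common ancestors: {f99a}.
The only common ancestor is f99a, so it is the merge base.

f99a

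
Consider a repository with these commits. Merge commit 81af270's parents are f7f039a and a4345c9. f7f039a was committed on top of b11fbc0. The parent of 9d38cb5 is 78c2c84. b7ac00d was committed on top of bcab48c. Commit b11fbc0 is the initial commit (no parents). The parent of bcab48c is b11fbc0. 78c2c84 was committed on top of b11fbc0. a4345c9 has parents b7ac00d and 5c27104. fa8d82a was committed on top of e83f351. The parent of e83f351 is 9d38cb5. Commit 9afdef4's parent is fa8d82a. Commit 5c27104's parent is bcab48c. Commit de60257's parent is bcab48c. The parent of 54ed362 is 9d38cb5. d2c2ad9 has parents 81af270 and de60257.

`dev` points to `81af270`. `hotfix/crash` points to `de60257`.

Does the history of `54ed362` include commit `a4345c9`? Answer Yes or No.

Ancestors of 54ed362: {54ed362, 78c2c84, 9d38cb5, b11fbc0}.
a4345c9 is not in that set, so it is not an ancestor of 54ed362.

No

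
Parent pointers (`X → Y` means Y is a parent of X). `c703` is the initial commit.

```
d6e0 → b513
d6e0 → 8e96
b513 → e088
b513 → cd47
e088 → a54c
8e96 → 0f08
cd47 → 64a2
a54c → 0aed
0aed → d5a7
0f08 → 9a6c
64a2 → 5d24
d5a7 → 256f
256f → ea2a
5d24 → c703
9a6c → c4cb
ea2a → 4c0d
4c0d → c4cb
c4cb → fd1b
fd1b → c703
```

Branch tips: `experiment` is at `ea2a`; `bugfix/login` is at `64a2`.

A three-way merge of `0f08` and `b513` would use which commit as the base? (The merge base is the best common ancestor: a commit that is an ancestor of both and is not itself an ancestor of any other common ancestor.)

Ancestors of 0f08: {0f08, 9a6c, c4cb, c703, fd1b}.
Ancestors of b513: {0aed, 256f, 4c0d, 5d24, 64a2, a54c, b513, c4cb, c703, cd47, d5a7, e088, ea2a, fd1b}.
Common ancestors: {c4cb, c703, fd1b}.
Among these, c4cb is not an ancestor of any other common ancestor — it is the merge base.

c4cb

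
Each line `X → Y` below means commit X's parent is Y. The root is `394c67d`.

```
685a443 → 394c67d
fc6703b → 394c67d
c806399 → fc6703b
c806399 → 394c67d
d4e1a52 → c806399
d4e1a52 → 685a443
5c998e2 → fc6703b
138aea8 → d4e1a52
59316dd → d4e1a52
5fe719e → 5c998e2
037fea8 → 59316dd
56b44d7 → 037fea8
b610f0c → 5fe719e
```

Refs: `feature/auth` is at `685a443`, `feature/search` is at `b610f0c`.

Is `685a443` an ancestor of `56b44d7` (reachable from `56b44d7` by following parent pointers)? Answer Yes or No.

Yes

Ancestors of 56b44d7 (commits reachable by following parents): {037fea8, 394c67d, 56b44d7, 59316dd, 685a443, c806399, d4e1a52, fc6703b}.
685a443 is in that set, so it is an ancestor of 56b44d7.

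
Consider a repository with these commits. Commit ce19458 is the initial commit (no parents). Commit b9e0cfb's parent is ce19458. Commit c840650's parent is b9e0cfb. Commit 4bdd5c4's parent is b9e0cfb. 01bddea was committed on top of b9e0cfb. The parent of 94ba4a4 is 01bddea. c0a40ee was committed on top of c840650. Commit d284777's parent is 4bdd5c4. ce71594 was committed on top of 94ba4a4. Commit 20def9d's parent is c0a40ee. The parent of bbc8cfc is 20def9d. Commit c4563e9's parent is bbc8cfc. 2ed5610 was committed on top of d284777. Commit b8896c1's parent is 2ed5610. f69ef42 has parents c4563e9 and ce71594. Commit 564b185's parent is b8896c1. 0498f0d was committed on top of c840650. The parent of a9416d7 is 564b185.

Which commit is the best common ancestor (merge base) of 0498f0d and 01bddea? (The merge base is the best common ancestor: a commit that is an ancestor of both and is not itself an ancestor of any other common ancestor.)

b9e0cfb

Ancestors of 0498f0d: {0498f0d, b9e0cfb, c840650, ce19458}.
Ancestors of 01bddea: {01bddea, b9e0cfb, ce19458}.
Common ancestors: {b9e0cfb, ce19458}.
Among these, b9e0cfb is not an ancestor of any other common ancestor — it is the merge base.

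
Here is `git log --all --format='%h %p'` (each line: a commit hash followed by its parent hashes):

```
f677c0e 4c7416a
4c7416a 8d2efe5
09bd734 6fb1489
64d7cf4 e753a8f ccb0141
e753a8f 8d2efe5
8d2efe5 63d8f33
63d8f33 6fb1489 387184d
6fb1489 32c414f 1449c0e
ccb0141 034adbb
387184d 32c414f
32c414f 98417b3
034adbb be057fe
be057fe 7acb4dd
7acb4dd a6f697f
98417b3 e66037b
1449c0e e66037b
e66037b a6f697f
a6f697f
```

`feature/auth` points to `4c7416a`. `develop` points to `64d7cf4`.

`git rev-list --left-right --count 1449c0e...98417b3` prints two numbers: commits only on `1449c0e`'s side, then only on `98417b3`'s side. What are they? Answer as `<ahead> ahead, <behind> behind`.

Reachable from 1449c0e: {1449c0e, a6f697f, e66037b}.
Reachable from 98417b3: {98417b3, a6f697f, e66037b}.
Only in 1449c0e's history (ahead): {1449c0e} — 1.
Only in 98417b3's history (behind): {98417b3} — 1.

1 ahead, 1 behind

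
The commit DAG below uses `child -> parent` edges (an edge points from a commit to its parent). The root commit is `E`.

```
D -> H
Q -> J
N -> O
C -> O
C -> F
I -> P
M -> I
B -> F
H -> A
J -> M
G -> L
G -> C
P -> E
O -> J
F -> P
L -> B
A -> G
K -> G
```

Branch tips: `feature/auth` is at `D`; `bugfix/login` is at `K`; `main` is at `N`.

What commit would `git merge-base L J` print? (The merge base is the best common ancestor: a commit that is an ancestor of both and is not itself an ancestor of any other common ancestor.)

P

Ancestors of L: {B, E, F, L, P}.
Ancestors of J: {E, I, J, M, P}.
Common ancestors: {E, P}.
Among these, P is not an ancestor of any other common ancestor — it is the merge base.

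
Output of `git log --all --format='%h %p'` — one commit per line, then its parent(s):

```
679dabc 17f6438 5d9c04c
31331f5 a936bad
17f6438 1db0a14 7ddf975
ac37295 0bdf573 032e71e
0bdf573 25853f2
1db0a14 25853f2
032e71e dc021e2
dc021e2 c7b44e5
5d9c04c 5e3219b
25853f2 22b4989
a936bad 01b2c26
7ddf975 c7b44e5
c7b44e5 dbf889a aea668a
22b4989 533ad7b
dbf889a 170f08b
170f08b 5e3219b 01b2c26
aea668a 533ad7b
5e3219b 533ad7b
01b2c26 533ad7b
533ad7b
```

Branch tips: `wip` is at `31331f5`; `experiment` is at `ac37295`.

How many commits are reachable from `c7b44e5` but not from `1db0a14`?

6

Reachable from c7b44e5: {01b2c26, 170f08b, 533ad7b, 5e3219b, aea668a, c7b44e5, dbf889a}.
Reachable from 1db0a14: {1db0a14, 22b4989, 25853f2, 533ad7b}.
In c7b44e5's history but not 1db0a14's: {01b2c26, 170f08b, 5e3219b, aea668a, c7b44e5, dbf889a} — 6 commits.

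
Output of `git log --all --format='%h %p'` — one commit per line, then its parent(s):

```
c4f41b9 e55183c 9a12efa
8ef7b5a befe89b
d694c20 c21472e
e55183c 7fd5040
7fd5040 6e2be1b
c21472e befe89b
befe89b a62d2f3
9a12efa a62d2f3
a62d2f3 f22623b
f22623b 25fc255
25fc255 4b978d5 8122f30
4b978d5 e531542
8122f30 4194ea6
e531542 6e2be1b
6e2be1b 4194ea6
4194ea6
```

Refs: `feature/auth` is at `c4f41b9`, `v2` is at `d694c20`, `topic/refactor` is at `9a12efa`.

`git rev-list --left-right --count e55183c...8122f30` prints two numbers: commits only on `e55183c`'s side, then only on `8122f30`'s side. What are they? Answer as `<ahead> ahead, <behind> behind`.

Reachable from e55183c: {4194ea6, 6e2be1b, 7fd5040, e55183c}.
Reachable from 8122f30: {4194ea6, 8122f30}.
Only in e55183c's history (ahead): {6e2be1b, 7fd5040, e55183c} — 3.
Only in 8122f30's history (behind): {8122f30} — 1.

3 ahead, 1 behind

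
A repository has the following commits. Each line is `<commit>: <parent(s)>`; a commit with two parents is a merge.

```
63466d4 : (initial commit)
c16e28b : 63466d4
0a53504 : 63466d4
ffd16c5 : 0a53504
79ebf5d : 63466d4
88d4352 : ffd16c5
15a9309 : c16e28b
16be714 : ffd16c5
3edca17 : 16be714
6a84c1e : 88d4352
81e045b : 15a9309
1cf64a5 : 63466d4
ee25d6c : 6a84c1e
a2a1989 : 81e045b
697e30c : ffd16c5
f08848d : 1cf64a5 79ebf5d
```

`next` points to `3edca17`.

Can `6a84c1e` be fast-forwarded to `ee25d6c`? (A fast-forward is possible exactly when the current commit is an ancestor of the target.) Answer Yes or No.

A fast-forward from 6a84c1e to ee25d6c is possible iff 6a84c1e is an ancestor of ee25d6c.
Ancestors of ee25d6c: {0a53504, 63466d4, 6a84c1e, 88d4352, ee25d6c, ffd16c5}.
6a84c1e is among them, so fast-forward is possible.

Yes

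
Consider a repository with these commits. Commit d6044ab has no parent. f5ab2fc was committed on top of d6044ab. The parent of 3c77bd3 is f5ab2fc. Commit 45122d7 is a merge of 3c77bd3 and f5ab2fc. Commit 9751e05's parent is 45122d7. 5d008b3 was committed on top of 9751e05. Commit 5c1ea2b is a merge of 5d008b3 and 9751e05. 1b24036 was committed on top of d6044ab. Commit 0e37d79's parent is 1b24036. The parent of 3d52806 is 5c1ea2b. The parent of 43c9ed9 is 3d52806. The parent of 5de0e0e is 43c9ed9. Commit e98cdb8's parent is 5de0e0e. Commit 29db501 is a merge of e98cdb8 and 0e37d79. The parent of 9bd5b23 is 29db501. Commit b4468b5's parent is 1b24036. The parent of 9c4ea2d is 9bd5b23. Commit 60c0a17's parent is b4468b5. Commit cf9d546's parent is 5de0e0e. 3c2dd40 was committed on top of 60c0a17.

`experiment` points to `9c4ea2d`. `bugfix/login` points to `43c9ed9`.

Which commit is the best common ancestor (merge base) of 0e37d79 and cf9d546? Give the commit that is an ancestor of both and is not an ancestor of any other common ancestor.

Ancestors of 0e37d79: {0e37d79, 1b24036, d6044ab}.
Ancestors of cf9d546: {3c77bd3, 3d52806, 43c9ed9, 45122d7, 5c1ea2b, 5d008b3, 5de0e0e, 9751e05, cf9d546, d6044ab, f5ab2fc}.
Common ancestors: {d6044ab}.
The only common ancestor is d6044ab, so it is the merge base.

d6044ab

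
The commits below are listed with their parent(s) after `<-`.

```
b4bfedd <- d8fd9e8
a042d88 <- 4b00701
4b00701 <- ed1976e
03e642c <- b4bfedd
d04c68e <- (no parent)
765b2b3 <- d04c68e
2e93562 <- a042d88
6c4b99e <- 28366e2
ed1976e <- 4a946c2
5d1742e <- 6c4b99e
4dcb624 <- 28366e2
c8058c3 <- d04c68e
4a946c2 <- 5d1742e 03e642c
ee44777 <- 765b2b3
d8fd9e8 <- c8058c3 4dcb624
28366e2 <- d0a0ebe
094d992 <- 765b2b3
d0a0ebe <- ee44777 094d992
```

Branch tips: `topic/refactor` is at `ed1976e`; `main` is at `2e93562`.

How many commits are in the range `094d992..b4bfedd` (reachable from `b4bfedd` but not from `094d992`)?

Reachable from b4bfedd: {094d992, 28366e2, 4dcb624, 765b2b3, b4bfedd, c8058c3, d04c68e, d0a0ebe, d8fd9e8, ee44777}.
Reachable from 094d992: {094d992, 765b2b3, d04c68e}.
In b4bfedd's history but not 094d992's: {28366e2, 4dcb624, b4bfedd, c8058c3, d0a0ebe, d8fd9e8, ee44777} — 7 commits.

7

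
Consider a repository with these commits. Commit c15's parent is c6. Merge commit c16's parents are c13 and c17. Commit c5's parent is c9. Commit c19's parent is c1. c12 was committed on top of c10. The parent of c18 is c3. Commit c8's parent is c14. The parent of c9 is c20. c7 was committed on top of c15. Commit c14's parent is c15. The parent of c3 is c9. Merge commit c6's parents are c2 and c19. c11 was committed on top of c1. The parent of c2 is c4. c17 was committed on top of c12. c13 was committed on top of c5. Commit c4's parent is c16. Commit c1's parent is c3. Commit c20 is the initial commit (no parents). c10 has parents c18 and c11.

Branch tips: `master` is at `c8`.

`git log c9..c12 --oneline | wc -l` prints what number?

6

Reachable from c12: {c1, c10, c11, c12, c18, c20, c3, c9}.
Reachable from c9: {c20, c9}.
In c12's history but not c9's: {c1, c10, c11, c12, c18, c3} — 6 commits.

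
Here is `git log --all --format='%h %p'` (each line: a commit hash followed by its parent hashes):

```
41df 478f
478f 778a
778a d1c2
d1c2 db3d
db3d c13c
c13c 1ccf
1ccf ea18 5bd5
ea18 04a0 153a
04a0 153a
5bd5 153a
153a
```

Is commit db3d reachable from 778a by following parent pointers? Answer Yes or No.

Ancestors of 778a (commits reachable by following parents): {04a0, 153a, 1ccf, 5bd5, 778a, c13c, d1c2, db3d, ea18}.
db3d is in that set, so it is an ancestor of 778a.

Yes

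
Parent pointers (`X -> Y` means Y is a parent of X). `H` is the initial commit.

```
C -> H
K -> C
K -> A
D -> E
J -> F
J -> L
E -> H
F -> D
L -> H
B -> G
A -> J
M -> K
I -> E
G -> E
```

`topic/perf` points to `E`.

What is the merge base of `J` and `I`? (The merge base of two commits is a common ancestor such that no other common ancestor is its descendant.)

Ancestors of J: {D, E, F, H, J, L}.
Ancestors of I: {E, H, I}.
Common ancestors: {E, H}.
Among these, E is not an ancestor of any other common ancestor — it is the merge base.

E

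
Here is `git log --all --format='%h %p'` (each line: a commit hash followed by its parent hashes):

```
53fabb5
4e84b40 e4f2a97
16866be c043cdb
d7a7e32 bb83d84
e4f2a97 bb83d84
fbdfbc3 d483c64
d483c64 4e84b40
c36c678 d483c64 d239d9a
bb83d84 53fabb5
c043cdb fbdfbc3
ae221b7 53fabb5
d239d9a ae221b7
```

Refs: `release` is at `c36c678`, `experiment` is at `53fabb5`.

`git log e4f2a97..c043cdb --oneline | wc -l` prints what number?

4

Reachable from c043cdb: {4e84b40, 53fabb5, bb83d84, c043cdb, d483c64, e4f2a97, fbdfbc3}.
Reachable from e4f2a97: {53fabb5, bb83d84, e4f2a97}.
In c043cdb's history but not e4f2a97's: {4e84b40, c043cdb, d483c64, fbdfbc3} — 4 commits.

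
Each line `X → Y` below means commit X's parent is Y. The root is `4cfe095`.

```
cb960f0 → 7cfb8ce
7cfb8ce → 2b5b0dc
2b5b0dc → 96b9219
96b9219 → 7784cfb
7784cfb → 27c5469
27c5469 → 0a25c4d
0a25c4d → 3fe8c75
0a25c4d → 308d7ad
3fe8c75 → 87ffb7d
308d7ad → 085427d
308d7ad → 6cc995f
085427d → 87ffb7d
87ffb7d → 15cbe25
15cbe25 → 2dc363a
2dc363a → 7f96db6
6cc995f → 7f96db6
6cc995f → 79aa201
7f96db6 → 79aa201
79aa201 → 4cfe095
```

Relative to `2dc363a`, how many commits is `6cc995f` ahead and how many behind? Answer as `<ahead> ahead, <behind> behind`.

Reachable from 6cc995f: {4cfe095, 6cc995f, 79aa201, 7f96db6}.
Reachable from 2dc363a: {2dc363a, 4cfe095, 79aa201, 7f96db6}.
Only in 6cc995f's history (ahead): {6cc995f} — 1.
Only in 2dc363a's history (behind): {2dc363a} — 1.

1 ahead, 1 behind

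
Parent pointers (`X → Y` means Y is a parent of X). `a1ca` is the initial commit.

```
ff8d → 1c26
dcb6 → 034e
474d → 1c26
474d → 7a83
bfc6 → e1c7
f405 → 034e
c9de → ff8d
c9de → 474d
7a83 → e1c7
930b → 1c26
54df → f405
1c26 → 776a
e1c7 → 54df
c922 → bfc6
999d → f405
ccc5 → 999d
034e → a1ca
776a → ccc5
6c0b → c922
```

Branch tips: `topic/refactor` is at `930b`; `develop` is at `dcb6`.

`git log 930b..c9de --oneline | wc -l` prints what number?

6

Reachable from c9de: {034e, 1c26, 474d, 54df, 776a, 7a83, 999d, a1ca, c9de, ccc5, e1c7, f405, ff8d}.
Reachable from 930b: {034e, 1c26, 776a, 930b, 999d, a1ca, ccc5, f405}.
In c9de's history but not 930b's: {474d, 54df, 7a83, c9de, e1c7, ff8d} — 6 commits.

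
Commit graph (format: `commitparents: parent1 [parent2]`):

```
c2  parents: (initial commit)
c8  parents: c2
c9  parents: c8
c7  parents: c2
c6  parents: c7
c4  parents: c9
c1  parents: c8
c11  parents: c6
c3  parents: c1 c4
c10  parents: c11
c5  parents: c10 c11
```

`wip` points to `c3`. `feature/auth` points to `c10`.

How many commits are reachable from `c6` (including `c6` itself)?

Walking parent pointers from c6: reachable set = {c2, c6, c7}.
That is 3 commits.

3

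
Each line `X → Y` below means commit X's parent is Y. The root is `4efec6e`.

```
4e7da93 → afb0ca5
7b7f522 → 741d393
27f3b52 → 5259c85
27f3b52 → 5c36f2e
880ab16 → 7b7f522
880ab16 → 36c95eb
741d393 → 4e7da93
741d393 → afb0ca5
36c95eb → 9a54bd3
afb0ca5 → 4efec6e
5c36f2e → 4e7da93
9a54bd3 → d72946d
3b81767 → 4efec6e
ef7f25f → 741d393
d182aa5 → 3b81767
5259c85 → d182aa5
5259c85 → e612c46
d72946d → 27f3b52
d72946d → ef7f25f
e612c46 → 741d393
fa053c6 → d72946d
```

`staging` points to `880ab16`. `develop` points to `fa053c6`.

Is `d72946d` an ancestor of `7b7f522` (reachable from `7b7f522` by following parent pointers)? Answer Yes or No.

No

Ancestors of 7b7f522: {4e7da93, 4efec6e, 741d393, 7b7f522, afb0ca5}.
d72946d is not in that set, so it is not an ancestor of 7b7f522.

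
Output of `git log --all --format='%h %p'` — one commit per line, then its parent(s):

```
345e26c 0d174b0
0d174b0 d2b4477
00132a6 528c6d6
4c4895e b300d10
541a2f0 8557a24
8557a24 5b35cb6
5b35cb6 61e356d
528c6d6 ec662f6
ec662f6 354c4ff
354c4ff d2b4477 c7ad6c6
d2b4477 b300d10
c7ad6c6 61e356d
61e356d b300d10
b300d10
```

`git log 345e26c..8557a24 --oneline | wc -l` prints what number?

Reachable from 8557a24: {5b35cb6, 61e356d, 8557a24, b300d10}.
Reachable from 345e26c: {0d174b0, 345e26c, b300d10, d2b4477}.
In 8557a24's history but not 345e26c's: {5b35cb6, 61e356d, 8557a24} — 3 commits.

3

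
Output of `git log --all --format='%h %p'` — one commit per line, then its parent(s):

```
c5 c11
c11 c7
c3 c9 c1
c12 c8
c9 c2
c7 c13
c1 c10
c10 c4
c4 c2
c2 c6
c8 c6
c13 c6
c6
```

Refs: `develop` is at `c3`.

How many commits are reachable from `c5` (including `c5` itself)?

5

Walking parent pointers from c5: reachable set = {c11, c13, c5, c6, c7}.
That is 5 commits.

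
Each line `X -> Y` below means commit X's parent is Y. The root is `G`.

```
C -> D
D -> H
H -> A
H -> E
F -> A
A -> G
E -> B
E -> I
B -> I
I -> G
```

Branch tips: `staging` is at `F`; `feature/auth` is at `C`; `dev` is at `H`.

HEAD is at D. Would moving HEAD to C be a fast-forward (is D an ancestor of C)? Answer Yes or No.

Yes

A fast-forward from D to C is possible iff D is an ancestor of C.
Ancestors of C: {A, B, C, D, E, G, H, I}.
D is among them, so fast-forward is possible.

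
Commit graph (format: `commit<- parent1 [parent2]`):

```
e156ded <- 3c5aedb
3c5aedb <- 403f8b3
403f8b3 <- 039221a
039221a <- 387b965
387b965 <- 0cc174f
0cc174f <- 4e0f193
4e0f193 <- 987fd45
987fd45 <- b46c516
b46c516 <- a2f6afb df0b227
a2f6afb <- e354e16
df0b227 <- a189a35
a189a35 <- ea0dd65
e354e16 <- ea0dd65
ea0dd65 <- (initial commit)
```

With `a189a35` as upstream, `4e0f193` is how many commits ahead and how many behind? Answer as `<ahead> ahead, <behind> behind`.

6 ahead, 0 behind

Reachable from 4e0f193: {4e0f193, 987fd45, a189a35, a2f6afb, b46c516, df0b227, e354e16, ea0dd65}.
Reachable from a189a35: {a189a35, ea0dd65}.
Only in 4e0f193's history (ahead): {4e0f193, 987fd45, a2f6afb, b46c516, df0b227, e354e16} — 6.
Only in a189a35's history (behind): {} — 0.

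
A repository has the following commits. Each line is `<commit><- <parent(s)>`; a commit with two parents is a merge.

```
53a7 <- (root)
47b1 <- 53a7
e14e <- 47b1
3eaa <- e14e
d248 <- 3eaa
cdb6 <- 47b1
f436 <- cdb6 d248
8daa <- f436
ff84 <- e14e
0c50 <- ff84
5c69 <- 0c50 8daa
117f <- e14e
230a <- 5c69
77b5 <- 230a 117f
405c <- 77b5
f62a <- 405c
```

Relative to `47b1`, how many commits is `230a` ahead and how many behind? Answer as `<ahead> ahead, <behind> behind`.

Reachable from 230a: {0c50, 230a, 3eaa, 47b1, 53a7, 5c69, 8daa, cdb6, d248, e14e, f436, ff84}.
Reachable from 47b1: {47b1, 53a7}.
Only in 230a's history (ahead): {0c50, 230a, 3eaa, 5c69, 8daa, cdb6, d248, e14e, f436, ff84} — 10.
Only in 47b1's history (behind): {} — 0.

10 ahead, 0 behind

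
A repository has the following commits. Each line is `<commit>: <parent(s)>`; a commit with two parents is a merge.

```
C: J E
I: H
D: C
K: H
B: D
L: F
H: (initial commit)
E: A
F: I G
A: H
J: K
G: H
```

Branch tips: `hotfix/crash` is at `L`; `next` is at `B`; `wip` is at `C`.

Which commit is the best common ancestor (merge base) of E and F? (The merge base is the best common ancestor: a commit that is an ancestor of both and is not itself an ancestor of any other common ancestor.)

H

Ancestors of E: {A, E, H}.
Ancestors of F: {F, G, H, I}.
Common ancestors: {H}.
The only common ancestor is H, so it is the merge base.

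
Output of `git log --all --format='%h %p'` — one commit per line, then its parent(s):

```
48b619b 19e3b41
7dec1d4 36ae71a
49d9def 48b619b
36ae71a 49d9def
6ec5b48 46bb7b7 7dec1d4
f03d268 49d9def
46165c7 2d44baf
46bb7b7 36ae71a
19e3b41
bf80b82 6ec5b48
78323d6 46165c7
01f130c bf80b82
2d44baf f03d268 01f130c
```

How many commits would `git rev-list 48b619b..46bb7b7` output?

3

Reachable from 46bb7b7: {19e3b41, 36ae71a, 46bb7b7, 48b619b, 49d9def}.
Reachable from 48b619b: {19e3b41, 48b619b}.
In 46bb7b7's history but not 48b619b's: {36ae71a, 46bb7b7, 49d9def} — 3 commits.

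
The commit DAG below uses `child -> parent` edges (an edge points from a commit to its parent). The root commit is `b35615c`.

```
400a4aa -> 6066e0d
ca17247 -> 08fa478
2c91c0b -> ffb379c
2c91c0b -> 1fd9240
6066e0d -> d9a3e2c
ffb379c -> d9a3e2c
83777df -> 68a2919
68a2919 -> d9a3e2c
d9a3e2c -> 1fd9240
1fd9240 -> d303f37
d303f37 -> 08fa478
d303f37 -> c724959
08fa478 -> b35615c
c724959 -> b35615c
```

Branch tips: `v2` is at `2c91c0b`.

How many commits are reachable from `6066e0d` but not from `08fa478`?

5

Reachable from 6066e0d: {08fa478, 1fd9240, 6066e0d, b35615c, c724959, d303f37, d9a3e2c}.
Reachable from 08fa478: {08fa478, b35615c}.
In 6066e0d's history but not 08fa478's: {1fd9240, 6066e0d, c724959, d303f37, d9a3e2c} — 5 commits.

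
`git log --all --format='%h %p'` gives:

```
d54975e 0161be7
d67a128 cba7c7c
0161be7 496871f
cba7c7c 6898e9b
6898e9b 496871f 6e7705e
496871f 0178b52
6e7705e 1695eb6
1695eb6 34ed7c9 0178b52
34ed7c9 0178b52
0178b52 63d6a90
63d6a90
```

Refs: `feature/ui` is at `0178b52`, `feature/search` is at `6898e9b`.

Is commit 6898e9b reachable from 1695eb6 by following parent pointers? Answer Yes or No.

Ancestors of 1695eb6: {0178b52, 1695eb6, 34ed7c9, 63d6a90}.
6898e9b is not in that set, so it is not an ancestor of 1695eb6.

No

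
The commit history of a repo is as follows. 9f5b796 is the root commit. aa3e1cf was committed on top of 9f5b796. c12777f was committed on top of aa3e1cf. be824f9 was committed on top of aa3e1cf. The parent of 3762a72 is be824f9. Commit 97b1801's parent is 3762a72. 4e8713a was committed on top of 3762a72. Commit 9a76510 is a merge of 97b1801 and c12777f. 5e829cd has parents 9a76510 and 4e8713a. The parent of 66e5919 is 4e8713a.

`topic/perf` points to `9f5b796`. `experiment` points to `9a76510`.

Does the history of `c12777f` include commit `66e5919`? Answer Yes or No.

No

Ancestors of c12777f: {9f5b796, aa3e1cf, c12777f}.
66e5919 is not in that set, so it is not an ancestor of c12777f.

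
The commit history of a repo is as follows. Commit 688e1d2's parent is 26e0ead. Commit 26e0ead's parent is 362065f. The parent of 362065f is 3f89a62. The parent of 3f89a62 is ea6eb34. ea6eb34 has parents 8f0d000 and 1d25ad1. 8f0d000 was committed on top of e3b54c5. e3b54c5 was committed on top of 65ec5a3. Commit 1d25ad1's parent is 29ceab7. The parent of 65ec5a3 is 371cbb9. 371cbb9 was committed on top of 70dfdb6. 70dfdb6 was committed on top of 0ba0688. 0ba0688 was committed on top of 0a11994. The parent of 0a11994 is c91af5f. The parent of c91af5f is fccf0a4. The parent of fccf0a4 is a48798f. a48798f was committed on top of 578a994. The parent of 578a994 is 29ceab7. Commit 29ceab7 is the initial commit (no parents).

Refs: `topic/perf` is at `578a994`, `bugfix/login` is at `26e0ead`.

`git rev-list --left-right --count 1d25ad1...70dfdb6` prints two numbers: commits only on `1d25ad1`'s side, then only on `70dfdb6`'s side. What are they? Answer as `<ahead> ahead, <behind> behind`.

Reachable from 1d25ad1: {1d25ad1, 29ceab7}.
Reachable from 70dfdb6: {0a11994, 0ba0688, 29ceab7, 578a994, 70dfdb6, a48798f, c91af5f, fccf0a4}.
Only in 1d25ad1's history (ahead): {1d25ad1} — 1.
Only in 70dfdb6's history (behind): {0a11994, 0ba0688, 578a994, 70dfdb6, a48798f, c91af5f, fccf0a4} — 7.

1 ahead, 7 behind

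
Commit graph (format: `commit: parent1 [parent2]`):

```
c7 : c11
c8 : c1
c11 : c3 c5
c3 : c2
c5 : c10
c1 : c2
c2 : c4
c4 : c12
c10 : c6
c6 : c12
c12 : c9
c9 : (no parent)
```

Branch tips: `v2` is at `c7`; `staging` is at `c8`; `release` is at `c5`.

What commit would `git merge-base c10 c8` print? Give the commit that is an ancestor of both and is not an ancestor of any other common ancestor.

Ancestors of c10: {c10, c12, c6, c9}.
Ancestors of c8: {c1, c12, c2, c4, c8, c9}.
Common ancestors: {c12, c9}.
Among these, c12 is not an ancestor of any other common ancestor — it is the merge base.

c12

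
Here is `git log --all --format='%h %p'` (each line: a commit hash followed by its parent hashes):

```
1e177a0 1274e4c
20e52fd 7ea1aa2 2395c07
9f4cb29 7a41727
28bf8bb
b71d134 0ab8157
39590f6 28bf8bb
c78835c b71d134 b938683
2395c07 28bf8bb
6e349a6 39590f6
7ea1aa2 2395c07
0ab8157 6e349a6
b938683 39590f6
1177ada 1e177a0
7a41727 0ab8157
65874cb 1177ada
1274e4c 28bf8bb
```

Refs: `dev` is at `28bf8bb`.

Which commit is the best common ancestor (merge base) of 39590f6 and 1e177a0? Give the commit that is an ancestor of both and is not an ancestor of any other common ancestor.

Ancestors of 39590f6: {28bf8bb, 39590f6}.
Ancestors of 1e177a0: {1274e4c, 1e177a0, 28bf8bb}.
Common ancestors: {28bf8bb}.
The only common ancestor is 28bf8bb, so it is the merge base.

28bf8bb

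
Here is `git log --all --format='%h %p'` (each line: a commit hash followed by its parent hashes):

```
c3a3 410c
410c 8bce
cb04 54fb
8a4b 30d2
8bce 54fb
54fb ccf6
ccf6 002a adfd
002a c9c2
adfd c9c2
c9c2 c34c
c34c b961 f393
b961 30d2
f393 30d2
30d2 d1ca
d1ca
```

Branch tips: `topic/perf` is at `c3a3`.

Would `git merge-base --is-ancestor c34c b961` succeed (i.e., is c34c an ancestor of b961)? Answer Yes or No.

Ancestors of b961: {30d2, b961, d1ca}.
c34c is not in that set, so it is not an ancestor of b961.

No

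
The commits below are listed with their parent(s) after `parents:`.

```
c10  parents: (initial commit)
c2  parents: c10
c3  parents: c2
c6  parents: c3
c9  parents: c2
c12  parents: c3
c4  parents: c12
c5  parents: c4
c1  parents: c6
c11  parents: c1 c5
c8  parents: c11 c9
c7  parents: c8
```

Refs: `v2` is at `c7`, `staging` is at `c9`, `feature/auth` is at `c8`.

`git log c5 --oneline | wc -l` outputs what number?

Walking parent pointers from c5: reachable set = {c10, c12, c2, c3, c4, c5}.
That is 6 commits.

6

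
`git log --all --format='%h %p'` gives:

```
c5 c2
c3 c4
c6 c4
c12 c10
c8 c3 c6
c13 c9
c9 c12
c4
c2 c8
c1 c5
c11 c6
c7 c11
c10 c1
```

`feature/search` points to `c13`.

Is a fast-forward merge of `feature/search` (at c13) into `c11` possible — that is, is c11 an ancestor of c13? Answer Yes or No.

A fast-forward from c11 to c13 is possible iff c11 is an ancestor of c13.
Ancestors of c13: {c1, c10, c12, c13, c2, c3, c4, c5, c6, c8, c9}.
c11 is not among them, so fast-forward is not possible.

No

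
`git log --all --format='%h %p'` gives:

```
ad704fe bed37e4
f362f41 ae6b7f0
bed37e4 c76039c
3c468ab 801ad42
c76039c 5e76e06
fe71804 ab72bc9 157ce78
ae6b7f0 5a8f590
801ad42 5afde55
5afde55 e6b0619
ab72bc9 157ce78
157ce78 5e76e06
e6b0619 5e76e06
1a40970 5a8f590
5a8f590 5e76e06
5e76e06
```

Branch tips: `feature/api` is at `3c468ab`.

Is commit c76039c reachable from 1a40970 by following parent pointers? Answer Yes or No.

No

Ancestors of 1a40970: {1a40970, 5a8f590, 5e76e06}.
c76039c is not in that set, so it is not an ancestor of 1a40970.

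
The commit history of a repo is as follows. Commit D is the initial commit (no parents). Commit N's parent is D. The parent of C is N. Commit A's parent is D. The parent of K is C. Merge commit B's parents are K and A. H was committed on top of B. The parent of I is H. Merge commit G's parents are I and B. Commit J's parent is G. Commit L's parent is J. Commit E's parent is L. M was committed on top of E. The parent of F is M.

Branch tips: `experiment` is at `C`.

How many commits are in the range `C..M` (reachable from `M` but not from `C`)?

10

Reachable from M: {A, B, C, D, E, G, H, I, J, K, L, M, N}.
Reachable from C: {C, D, N}.
In M's history but not C's: {A, B, E, G, H, I, J, K, L, M} — 10 commits.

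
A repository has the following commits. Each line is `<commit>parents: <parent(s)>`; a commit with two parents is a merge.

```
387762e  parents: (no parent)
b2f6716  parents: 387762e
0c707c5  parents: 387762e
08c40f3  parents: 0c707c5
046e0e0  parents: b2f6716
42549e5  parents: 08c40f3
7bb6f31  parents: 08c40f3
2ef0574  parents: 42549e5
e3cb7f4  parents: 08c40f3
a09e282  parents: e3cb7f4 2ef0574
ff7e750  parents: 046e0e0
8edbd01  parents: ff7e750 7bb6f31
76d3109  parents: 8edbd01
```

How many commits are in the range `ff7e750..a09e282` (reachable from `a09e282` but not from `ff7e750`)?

6

Reachable from a09e282: {08c40f3, 0c707c5, 2ef0574, 387762e, 42549e5, a09e282, e3cb7f4}.
Reachable from ff7e750: {046e0e0, 387762e, b2f6716, ff7e750}.
In a09e282's history but not ff7e750's: {08c40f3, 0c707c5, 2ef0574, 42549e5, a09e282, e3cb7f4} — 6 commits.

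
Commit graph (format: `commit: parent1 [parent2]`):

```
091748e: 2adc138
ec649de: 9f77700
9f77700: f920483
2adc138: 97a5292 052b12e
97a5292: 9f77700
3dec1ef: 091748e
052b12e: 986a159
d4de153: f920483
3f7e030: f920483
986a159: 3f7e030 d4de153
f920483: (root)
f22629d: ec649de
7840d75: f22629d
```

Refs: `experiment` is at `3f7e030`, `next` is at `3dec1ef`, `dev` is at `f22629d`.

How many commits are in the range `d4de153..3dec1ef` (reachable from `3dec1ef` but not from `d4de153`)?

Reachable from 3dec1ef: {052b12e, 091748e, 2adc138, 3dec1ef, 3f7e030, 97a5292, 986a159, 9f77700, d4de153, f920483}.
Reachable from d4de153: {d4de153, f920483}.
In 3dec1ef's history but not d4de153's: {052b12e, 091748e, 2adc138, 3dec1ef, 3f7e030, 97a5292, 986a159, 9f77700} — 8 commits.

8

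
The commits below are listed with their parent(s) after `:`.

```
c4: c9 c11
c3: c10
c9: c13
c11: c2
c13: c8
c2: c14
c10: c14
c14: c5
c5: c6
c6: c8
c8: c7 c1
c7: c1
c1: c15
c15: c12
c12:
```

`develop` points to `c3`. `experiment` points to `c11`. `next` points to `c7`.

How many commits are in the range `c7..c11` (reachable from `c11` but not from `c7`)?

Reachable from c11: {c1, c11, c12, c14, c15, c2, c5, c6, c7, c8}.
Reachable from c7: {c1, c12, c15, c7}.
In c11's history but not c7's: {c11, c14, c2, c5, c6, c8} — 6 commits.

6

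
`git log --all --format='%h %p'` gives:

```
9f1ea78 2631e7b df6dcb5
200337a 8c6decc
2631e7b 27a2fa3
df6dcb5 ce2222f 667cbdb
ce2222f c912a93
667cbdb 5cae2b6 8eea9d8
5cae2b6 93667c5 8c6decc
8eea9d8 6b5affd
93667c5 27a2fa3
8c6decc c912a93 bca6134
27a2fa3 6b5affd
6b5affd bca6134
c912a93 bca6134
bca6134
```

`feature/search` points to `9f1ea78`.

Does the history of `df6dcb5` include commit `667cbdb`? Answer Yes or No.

Ancestors of df6dcb5 (commits reachable by following parents): {27a2fa3, 5cae2b6, 667cbdb, 6b5affd, 8c6decc, 8eea9d8, 93667c5, bca6134, c912a93, ce2222f, df6dcb5}.
667cbdb is in that set, so it is an ancestor of df6dcb5.

Yes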